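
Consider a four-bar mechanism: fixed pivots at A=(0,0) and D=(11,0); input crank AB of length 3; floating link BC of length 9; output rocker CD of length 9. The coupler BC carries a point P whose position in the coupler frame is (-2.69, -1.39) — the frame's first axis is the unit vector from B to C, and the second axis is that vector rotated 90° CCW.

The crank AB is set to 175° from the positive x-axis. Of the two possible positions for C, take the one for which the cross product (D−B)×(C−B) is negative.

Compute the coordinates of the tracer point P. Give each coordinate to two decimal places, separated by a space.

-5.94 0.93

A=(0,0), D=(11.00,0)
B = A + 3.00·(cos175°, sin175°) = (-2.9886, 0.2615)
|BD| = 13.9910
circle(B,9.00) ∩ circle(D,9.00): a=6.9955, h=5.6624
  candidates: C₊=(4.1115,5.7921) cross=79.223; C₋=(3.8999,-5.5307) cross=-79.223
  mode - wants cross < 0 → take C=(3.8999,-5.5307) (cross=-79.223)
ex = (C−B)/|BC| = (0.7654,-0.6436); ey = (0.6436,0.7654)
P = B + -2.69·ex + -1.39·ey = (-5.9420,0.9288)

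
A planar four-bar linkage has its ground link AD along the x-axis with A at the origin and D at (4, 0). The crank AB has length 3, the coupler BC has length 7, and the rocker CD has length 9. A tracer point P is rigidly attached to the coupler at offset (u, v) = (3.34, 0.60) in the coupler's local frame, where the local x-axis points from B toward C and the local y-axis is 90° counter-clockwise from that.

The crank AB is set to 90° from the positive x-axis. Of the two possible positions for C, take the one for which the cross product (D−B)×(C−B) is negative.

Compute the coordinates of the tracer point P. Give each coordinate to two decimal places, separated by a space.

-1.82 0.14

A=(0,0), D=(4.00,0)
B = A + 3.00·(cos90°, sin90°) = (0.0000, 3.0000)
|BD| = 5.0000
circle(B,7.00) ∩ circle(D,9.00): a=-0.7000, h=6.9649
  candidates: C₊=(3.6189,8.9919) cross=34.825; C₋=(-4.7389,-2.1519) cross=-34.825
  mode - wants cross < 0 → take C=(-4.7389,-2.1519) (cross=-34.825)
ex = (C−B)/|BC| = (-0.6770,-0.7360); ey = (0.7360,-0.6770)
P = B + 3.34·ex + 0.60·ey = (-1.8196,0.1356)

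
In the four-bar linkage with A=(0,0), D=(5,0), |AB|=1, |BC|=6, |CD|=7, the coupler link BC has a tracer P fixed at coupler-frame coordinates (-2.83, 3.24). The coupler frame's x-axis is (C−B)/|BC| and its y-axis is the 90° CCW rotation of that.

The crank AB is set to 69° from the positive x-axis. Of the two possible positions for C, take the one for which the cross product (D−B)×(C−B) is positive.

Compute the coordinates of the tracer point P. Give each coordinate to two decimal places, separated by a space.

A=(0,0), D=(5.00,0)
B = A + 1.00·(cos69°, sin69°) = (0.3584, 0.9336)
|BD| = 4.7346
circle(B,6.00) ∩ circle(D,7.00): a=0.9944, h=5.9170
  candidates: C₊=(2.5000,6.5383) cross=28.015; C₋=(0.1665,-5.0634) cross=-28.015
  mode + wants cross > 0 → take C=(2.5000,6.5383) (cross=28.015)
ex = (C−B)/|BC| = (0.3569,0.9341); ey = (-0.9341,0.3569)
P = B + -2.83·ex + 3.24·ey = (-3.6783,-0.5535)

-3.68 -0.55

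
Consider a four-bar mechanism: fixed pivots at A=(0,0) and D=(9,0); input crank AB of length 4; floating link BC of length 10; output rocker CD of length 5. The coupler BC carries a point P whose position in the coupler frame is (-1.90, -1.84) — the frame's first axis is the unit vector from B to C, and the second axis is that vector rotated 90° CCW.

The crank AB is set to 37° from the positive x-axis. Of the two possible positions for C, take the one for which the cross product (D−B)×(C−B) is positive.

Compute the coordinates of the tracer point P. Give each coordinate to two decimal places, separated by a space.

A=(0,0), D=(9.00,0)
B = A + 4.00·(cos37°, sin37°) = (3.1945, 2.4073)
|BD| = 6.2848
circle(B,10.00) ∩ circle(D,5.00): a=9.1092, h=4.1258
  candidates: C₊=(13.1894,2.7293) cross=25.930; C₋=(10.0287,-4.8930) cross=-25.930
  mode + wants cross > 0 → take C=(13.1894,2.7293) (cross=25.930)
ex = (C−B)/|BC| = (0.9995,0.0322); ey = (-0.0322,0.9995)
P = B + -1.90·ex + -1.84·ey = (1.3548,0.5070)

1.35 0.51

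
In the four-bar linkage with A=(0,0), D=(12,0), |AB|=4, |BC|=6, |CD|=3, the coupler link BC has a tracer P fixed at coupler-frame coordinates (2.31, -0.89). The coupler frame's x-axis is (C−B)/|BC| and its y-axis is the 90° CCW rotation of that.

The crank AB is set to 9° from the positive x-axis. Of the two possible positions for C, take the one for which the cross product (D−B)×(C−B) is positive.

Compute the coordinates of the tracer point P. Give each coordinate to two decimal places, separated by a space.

6.40 0.30

A=(0,0), D=(12.00,0)
B = A + 4.00·(cos9°, sin9°) = (3.9508, 0.6257)
|BD| = 8.0735
circle(B,6.00) ∩ circle(D,3.00): a=5.7089, h=1.8462
  candidates: C₊=(9.7856,2.0239) cross=14.905; C₋=(9.4994,-1.6574) cross=-14.905
  mode + wants cross > 0 → take C=(9.7856,2.0239) (cross=14.905)
ex = (C−B)/|BC| = (0.9725,0.2330); ey = (-0.2330,0.9725)
P = B + 2.31·ex + -0.89·ey = (6.4046,0.2985)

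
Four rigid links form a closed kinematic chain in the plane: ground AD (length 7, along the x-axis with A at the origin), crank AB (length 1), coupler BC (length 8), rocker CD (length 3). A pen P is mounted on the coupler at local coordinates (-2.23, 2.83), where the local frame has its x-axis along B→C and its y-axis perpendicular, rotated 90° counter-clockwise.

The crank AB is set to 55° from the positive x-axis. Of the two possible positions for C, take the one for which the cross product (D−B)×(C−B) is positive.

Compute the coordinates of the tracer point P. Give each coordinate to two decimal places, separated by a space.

-2.25 3.05

A=(0,0), D=(7.00,0)
B = A + 1.00·(cos55°, sin55°) = (0.5736, 0.8192)
|BD| = 6.4784
circle(B,8.00) ∩ circle(D,3.00): a=7.4841, h=2.8264
  candidates: C₊=(8.3550,2.6766) cross=18.311; C₋=(7.6402,-2.9309) cross=-18.311
  mode + wants cross > 0 → take C=(8.3550,2.6766) (cross=18.311)
ex = (C−B)/|BC| = (0.9727,0.2322); ey = (-0.2322,0.9727)
P = B + -2.23·ex + 2.83·ey = (-2.2525,3.0541)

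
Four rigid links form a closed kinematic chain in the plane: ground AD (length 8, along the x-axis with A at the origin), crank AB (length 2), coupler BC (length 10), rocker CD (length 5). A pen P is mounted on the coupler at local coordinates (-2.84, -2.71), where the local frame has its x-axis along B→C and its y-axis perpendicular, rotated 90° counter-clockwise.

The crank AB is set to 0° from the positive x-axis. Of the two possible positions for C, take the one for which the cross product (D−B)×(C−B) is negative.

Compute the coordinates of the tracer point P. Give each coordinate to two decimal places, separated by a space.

-1.66 -1.43

A=(0,0), D=(8.00,0)
B = A + 2.00·(cos0°, sin0°) = (2.0000, 0.0000)
|BD| = 6.0000
circle(B,10.00) ∩ circle(D,5.00): a=9.2500, h=3.7997
  candidates: C₊=(11.2500,3.7997) cross=22.798; C₋=(11.2500,-3.7997) cross=-22.798
  mode - wants cross < 0 → take C=(11.2500,-3.7997) (cross=-22.798)
ex = (C−B)/|BC| = (0.9250,-0.3800); ey = (0.3800,0.9250)
P = B + -2.84·ex + -2.71·ey = (-1.6567,-1.4276)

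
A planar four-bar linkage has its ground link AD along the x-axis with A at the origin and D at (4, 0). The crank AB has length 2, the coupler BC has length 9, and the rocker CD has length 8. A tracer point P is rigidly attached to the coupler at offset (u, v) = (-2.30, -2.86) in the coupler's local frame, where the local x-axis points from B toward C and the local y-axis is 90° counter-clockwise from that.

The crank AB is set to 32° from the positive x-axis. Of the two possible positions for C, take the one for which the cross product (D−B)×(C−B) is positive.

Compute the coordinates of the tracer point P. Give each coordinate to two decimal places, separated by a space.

1.41 -2.60

A=(0,0), D=(4.00,0)
B = A + 2.00·(cos32°, sin32°) = (1.6961, 1.0598)
|BD| = 2.5360
circle(B,9.00) ∩ circle(D,8.00): a=4.6197, h=7.7239
  candidates: C₊=(9.1210,6.1462) cross=19.588; C₋=(2.6651,-7.8878) cross=-19.588
  mode + wants cross > 0 → take C=(9.1210,6.1462) (cross=19.588)
ex = (C−B)/|BC| = (0.8250,0.5651); ey = (-0.5651,0.8250)
P = B + -2.30·ex + -2.86·ey = (1.4149,-2.5995)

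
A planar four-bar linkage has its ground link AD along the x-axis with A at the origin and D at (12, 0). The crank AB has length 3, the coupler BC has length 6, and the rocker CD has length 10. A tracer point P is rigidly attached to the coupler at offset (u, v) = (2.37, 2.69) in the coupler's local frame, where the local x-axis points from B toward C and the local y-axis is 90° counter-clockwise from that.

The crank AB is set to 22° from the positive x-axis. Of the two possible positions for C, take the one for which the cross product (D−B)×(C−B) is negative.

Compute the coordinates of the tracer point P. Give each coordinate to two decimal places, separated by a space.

5.65 -1.02

A=(0,0), D=(12.00,0)
B = A + 3.00·(cos22°, sin22°) = (2.7816, 1.1238)
|BD| = 9.2867
circle(B,6.00) ∩ circle(D,10.00): a=1.1976, h=5.8793
  candidates: C₊=(4.6818,6.8150) cross=54.599; C₋=(3.2588,-4.8572) cross=-54.599
  mode - wants cross < 0 → take C=(3.2588,-4.8572) (cross=-54.599)
ex = (C−B)/|BC| = (0.0795,-0.9968); ey = (0.9968,0.0795)
P = B + 2.37·ex + 2.69·ey = (5.6516,-1.0247)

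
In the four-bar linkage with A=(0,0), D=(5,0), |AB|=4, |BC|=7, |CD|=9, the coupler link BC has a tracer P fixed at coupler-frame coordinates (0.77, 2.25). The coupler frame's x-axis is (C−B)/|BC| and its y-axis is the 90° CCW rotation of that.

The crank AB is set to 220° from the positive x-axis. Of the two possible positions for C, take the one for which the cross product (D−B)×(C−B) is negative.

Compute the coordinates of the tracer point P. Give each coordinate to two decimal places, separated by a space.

A=(0,0), D=(5.00,0)
B = A + 4.00·(cos220°, sin220°) = (-3.0642, -2.5712)
|BD| = 8.4641
circle(B,7.00) ∩ circle(D,9.00): a=2.3417, h=6.5967
  candidates: C₊=(-2.8370,4.4252) cross=55.835; C₋=(1.1708,-8.1448) cross=-55.835
  mode - wants cross < 0 → take C=(1.1708,-8.1448) (cross=-55.835)
ex = (C−B)/|BC| = (0.6050,-0.7962); ey = (0.7962,0.6050)
P = B + 0.77·ex + 2.25·ey = (-0.8068,-1.8230)

-0.81 -1.82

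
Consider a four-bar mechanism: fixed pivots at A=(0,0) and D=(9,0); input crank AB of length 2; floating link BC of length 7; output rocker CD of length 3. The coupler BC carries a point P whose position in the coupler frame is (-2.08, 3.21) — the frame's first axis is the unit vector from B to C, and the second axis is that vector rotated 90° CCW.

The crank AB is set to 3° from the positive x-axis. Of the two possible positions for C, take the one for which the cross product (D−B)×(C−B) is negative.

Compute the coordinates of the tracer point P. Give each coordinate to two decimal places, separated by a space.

A=(0,0), D=(9.00,0)
B = A + 2.00·(cos3°, sin3°) = (1.9973, 0.1047)
|BD| = 7.0035
circle(B,7.00) ∩ circle(D,3.00): a=6.3575, h=2.9296
  candidates: C₊=(8.3978,2.9389) cross=20.518; C₋=(8.3102,-2.9196) cross=-20.518
  mode - wants cross < 0 → take C=(8.3102,-2.9196) (cross=-20.518)
ex = (C−B)/|BC| = (0.9019,-0.4320); ey = (0.4320,0.9019)
P = B + -2.08·ex + 3.21·ey = (1.5083,3.8983)

1.51 3.90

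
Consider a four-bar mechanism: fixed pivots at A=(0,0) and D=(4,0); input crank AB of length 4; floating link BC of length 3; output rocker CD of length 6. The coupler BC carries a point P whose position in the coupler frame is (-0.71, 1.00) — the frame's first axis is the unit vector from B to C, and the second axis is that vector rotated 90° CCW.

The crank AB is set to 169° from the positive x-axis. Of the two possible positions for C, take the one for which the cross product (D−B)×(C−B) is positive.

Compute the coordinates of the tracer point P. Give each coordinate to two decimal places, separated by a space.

A=(0,0), D=(4.00,0)
B = A + 4.00·(cos169°, sin169°) = (-3.9265, 0.7632)
|BD| = 7.9632
circle(B,3.00) ∩ circle(D,6.00): a=2.2863, h=1.9424
  candidates: C₊=(-1.4646,2.4776) cross=15.468; C₋=(-1.8369,-1.3894) cross=-15.468
  mode + wants cross > 0 → take C=(-1.4646,2.4776) (cross=15.468)
ex = (C−B)/|BC| = (0.8206,0.5714); ey = (-0.5714,0.8206)
P = B + -0.71·ex + 1.00·ey = (-5.0806,1.1782)

-5.08 1.18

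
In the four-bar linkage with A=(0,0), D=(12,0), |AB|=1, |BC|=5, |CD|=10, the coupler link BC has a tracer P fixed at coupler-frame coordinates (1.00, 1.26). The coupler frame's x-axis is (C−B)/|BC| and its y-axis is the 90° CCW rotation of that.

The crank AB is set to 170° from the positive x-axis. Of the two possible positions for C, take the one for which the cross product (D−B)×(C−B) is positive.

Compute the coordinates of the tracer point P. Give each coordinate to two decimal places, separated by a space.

A=(0,0), D=(12.00,0)
B = A + 1.00·(cos170°, sin170°) = (-0.9848, 0.1736)
|BD| = 12.9860
circle(B,5.00) ∩ circle(D,10.00): a=3.6053, h=3.4644
  candidates: C₊=(2.6664,3.5895) cross=44.989; C₋=(2.5738,-3.3387) cross=-44.989
  mode + wants cross > 0 → take C=(2.6664,3.5895) (cross=44.989)
ex = (C−B)/|BC| = (0.7303,0.6832); ey = (-0.6832,0.7303)
P = B + 1.00·ex + 1.26·ey = (-1.1154,1.7769)

-1.12 1.78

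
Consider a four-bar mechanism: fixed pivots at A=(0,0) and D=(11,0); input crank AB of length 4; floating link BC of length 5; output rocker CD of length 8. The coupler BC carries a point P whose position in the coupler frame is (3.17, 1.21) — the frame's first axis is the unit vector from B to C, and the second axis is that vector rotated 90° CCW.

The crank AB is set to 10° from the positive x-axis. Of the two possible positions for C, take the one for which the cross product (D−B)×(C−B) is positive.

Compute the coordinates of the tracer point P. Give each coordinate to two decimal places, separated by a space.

3.58 4.07

A=(0,0), D=(11.00,0)
B = A + 4.00·(cos10°, sin10°) = (3.9392, 0.6946)
|BD| = 7.0949
circle(B,5.00) ∩ circle(D,8.00): a=0.7990, h=4.9358
  candidates: C₊=(5.2176,5.5284) cross=35.018; C₋=(4.2511,-4.2957) cross=-35.018
  mode + wants cross > 0 → take C=(5.2176,5.5284) (cross=35.018)
ex = (C−B)/|BC| = (0.2557,0.9668); ey = (-0.9668,0.2557)
P = B + 3.17·ex + 1.21·ey = (3.5799,4.0686)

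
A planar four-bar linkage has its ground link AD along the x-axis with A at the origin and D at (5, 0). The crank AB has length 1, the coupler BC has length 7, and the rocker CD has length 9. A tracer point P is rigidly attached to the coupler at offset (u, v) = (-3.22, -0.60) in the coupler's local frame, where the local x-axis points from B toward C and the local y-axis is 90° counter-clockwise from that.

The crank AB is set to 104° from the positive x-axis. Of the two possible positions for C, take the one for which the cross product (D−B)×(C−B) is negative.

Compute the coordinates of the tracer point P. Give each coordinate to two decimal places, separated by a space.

A=(0,0), D=(5.00,0)
B = A + 1.00·(cos104°, sin104°) = (-0.2419, 0.9703)
|BD| = 5.3310
circle(B,7.00) ∩ circle(D,9.00): a=-0.3358, h=6.9919
  candidates: C₊=(0.7005,7.9066) cross=37.274; C₋=(-1.8448,-5.8437) cross=-37.274
  mode - wants cross < 0 → take C=(-1.8448,-5.8437) (cross=-37.274)
ex = (C−B)/|BC| = (-0.2290,-0.9734); ey = (0.9734,-0.2290)
P = B + -3.22·ex + -0.60·ey = (-0.0887,4.2421)

-0.09 4.24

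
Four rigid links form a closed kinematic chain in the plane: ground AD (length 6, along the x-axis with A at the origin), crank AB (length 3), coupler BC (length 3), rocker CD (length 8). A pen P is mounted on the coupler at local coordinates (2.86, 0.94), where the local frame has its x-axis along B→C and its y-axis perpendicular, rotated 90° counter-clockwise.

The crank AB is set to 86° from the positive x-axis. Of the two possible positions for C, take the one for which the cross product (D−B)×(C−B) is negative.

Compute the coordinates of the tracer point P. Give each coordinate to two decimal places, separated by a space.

A=(0,0), D=(6.00,0)
B = A + 3.00·(cos86°, sin86°) = (0.2093, 2.9927)
|BD| = 6.5183
circle(B,3.00) ∩ circle(D,8.00): a=-0.9597, h=2.8424
  candidates: C₊=(0.6617,5.9584) cross=18.527; C₋=(-1.9483,0.9082) cross=-18.527
  mode - wants cross < 0 → take C=(-1.9483,0.9082) (cross=-18.527)
ex = (C−B)/|BC| = (-0.7192,-0.6948); ey = (0.6948,-0.7192)
P = B + 2.86·ex + 0.94·ey = (-1.1945,0.3295)

-1.19 0.33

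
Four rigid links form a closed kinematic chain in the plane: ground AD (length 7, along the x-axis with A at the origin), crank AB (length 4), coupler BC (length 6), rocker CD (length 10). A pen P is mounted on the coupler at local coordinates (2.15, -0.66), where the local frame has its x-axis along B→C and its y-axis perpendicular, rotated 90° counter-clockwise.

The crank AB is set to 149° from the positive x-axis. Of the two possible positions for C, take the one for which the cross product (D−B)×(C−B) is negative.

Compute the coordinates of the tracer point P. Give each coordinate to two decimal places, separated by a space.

A=(0,0), D=(7.00,0)
B = A + 4.00·(cos149°, sin149°) = (-3.4287, 2.0602)
|BD| = 10.6302
circle(B,6.00) ∩ circle(D,10.00): a=2.3048, h=5.5397
  candidates: C₊=(-0.0940,7.0481) cross=58.888; C₋=(-2.2411,-3.8212) cross=-58.888
  mode - wants cross < 0 → take C=(-2.2411,-3.8212) (cross=-58.888)
ex = (C−B)/|BC| = (0.1979,-0.9802); ey = (0.9802,0.1979)
P = B + 2.15·ex + -0.66·ey = (-3.6501,-0.1779)

-3.65 -0.18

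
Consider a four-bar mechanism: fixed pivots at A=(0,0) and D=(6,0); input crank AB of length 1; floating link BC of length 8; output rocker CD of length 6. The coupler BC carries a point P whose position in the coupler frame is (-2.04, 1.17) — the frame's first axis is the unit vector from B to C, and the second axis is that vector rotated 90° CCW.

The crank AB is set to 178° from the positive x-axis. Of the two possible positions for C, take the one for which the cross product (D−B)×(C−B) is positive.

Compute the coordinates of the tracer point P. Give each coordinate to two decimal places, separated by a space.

-3.25 -0.63

A=(0,0), D=(6.00,0)
B = A + 1.00·(cos178°, sin178°) = (-0.9994, 0.0349)
|BD| = 6.9995
circle(B,8.00) ∩ circle(D,6.00): a=5.4999, h=5.8096
  candidates: C₊=(4.5294,5.8170) cross=40.664; C₋=(4.4715,-5.8020) cross=-40.664
  mode + wants cross > 0 → take C=(4.5294,5.8170) (cross=40.664)
ex = (C−B)/|BC| = (0.6911,0.7228); ey = (-0.7228,0.6911)
P = B + -2.04·ex + 1.17·ey = (-3.2549,-0.6309)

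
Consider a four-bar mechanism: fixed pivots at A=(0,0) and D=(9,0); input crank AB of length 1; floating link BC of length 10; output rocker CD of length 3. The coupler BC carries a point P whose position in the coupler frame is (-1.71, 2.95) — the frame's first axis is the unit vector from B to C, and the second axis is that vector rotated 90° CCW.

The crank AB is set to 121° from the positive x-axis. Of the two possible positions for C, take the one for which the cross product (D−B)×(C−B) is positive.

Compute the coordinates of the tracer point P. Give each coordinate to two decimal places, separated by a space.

-2.81 3.37

A=(0,0), D=(9.00,0)
B = A + 1.00·(cos121°, sin121°) = (-0.5150, 0.8572)
|BD| = 9.5536
circle(B,10.00) ∩ circle(D,3.00): a=9.5394, h=3.0000
  candidates: C₊=(9.2551,2.9891) cross=28.660; C₋=(8.7167,-2.9866) cross=-28.660
  mode + wants cross > 0 → take C=(9.2551,2.9891) (cross=28.660)
ex = (C−B)/|BC| = (0.9770,0.2132); ey = (-0.2132,0.9770)
P = B + -1.71·ex + 2.95·ey = (-2.8147,3.3748)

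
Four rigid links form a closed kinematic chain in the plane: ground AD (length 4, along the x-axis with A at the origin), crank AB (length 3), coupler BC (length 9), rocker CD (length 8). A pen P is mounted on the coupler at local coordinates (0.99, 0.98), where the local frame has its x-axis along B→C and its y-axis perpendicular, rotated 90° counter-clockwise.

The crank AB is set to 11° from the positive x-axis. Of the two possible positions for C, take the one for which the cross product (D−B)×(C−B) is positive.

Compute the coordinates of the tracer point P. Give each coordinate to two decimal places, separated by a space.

A=(0,0), D=(4.00,0)
B = A + 3.00·(cos11°, sin11°) = (2.9449, 0.5724)
|BD| = 1.2004
circle(B,9.00) ∩ circle(D,8.00): a=7.6812, h=4.6903
  candidates: C₊=(11.9331,1.0322) cross=5.630; C₋=(7.4598,-7.2132) cross=-5.630
  mode + wants cross > 0 → take C=(11.9331,1.0322) (cross=5.630)
ex = (C−B)/|BC| = (0.9987,0.0511); ey = (-0.0511,0.9987)
P = B + 0.99·ex + 0.98·ey = (3.8835,1.6017)

3.88 1.60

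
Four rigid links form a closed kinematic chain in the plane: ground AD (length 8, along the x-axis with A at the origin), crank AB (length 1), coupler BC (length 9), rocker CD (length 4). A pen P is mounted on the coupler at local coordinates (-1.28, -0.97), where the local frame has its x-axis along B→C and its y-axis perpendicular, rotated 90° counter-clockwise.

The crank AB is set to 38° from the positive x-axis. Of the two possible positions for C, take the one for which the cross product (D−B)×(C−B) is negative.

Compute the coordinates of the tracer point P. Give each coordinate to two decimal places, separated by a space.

-0.81 0.43

A=(0,0), D=(8.00,0)
B = A + 1.00·(cos38°, sin38°) = (0.7880, 0.6157)
|BD| = 7.2382
circle(B,9.00) ∩ circle(D,4.00): a=8.1092, h=3.9040
  candidates: C₊=(9.1999,3.8158) cross=28.258; C₋=(8.5357,-3.9640) cross=-28.258
  mode - wants cross < 0 → take C=(8.5357,-3.9640) (cross=-28.258)
ex = (C−B)/|BC| = (0.8609,-0.5088); ey = (0.5088,0.8609)
P = B + -1.28·ex + -0.97·ey = (-0.8075,0.4320)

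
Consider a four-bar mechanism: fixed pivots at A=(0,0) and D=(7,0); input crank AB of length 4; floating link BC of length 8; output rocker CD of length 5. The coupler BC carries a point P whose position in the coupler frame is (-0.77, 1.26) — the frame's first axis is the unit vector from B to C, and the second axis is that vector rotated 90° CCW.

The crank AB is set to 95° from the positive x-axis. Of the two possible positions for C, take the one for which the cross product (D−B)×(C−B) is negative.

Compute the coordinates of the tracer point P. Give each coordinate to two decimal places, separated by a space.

A=(0,0), D=(7.00,0)
B = A + 4.00·(cos95°, sin95°) = (-0.3486, 3.9848)
|BD| = 8.3595
circle(B,8.00) ∩ circle(D,5.00): a=6.5124, h=4.6463
  candidates: C₊=(7.5911,4.9649) cross=38.841; C₋=(3.1615,-3.2040) cross=-38.841
  mode - wants cross < 0 → take C=(3.1615,-3.2040) (cross=-38.841)
ex = (C−B)/|BC| = (0.4388,-0.8986); ey = (0.8986,0.4388)
P = B + -0.77·ex + 1.26·ey = (0.4458,5.2295)

0.45 5.23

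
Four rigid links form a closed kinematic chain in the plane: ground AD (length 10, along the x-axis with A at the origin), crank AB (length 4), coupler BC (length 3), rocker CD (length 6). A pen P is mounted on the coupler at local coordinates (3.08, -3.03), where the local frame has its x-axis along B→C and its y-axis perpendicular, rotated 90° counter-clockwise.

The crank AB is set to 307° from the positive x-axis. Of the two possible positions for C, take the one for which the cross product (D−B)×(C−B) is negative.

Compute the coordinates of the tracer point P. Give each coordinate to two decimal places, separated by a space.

A=(0,0), D=(10.00,0)
B = A + 4.00·(cos307°, sin307°) = (2.4073, -3.1945)
|BD| = 8.2374
circle(B,3.00) ∩ circle(D,6.00): a=2.4798, h=1.6883
  candidates: C₊=(4.0383,-0.6766) cross=13.907; C₋=(5.3478,-3.7890) cross=-13.907
  mode - wants cross < 0 → take C=(5.3478,-3.7890) (cross=-13.907)
ex = (C−B)/|BC| = (0.9802,-0.1982); ey = (0.1982,0.9802)
P = B + 3.08·ex + -3.03·ey = (4.8258,-6.7748)

4.83 -6.77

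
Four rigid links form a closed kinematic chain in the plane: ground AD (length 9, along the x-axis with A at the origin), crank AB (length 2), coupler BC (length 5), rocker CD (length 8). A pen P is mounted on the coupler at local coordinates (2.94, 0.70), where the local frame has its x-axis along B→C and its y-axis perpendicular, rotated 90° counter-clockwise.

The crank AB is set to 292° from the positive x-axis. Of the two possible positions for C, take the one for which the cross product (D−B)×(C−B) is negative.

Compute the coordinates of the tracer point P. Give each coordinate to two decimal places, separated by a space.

A=(0,0), D=(9.00,0)
B = A + 2.00·(cos292°, sin292°) = (0.7492, -1.8544)
|BD| = 8.4566
circle(B,5.00) ∩ circle(D,8.00): a=1.9224, h=4.6157
  candidates: C₊=(1.6127,3.0705) cross=39.033; C₋=(3.6370,-5.9361) cross=-39.033
  mode - wants cross < 0 → take C=(3.6370,-5.9361) (cross=-39.033)
ex = (C−B)/|BC| = (0.5775,-0.8164); ey = (0.8164,0.5775)
P = B + 2.94·ex + 0.70·ey = (3.0187,-3.8502)

3.02 -3.85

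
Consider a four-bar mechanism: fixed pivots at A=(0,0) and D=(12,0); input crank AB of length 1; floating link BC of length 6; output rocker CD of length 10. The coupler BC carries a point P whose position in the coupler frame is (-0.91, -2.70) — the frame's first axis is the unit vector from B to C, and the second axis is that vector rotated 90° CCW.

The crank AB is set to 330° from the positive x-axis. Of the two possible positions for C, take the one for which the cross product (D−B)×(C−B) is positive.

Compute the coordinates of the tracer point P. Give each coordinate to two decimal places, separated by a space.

A=(0,0), D=(12.00,0)
B = A + 1.00·(cos330°, sin330°) = (0.8660, -0.5000)
|BD| = 11.1452
circle(B,6.00) ∩ circle(D,10.00): a=2.7014, h=5.3575
  candidates: C₊=(3.3244,4.9733) cross=59.710; C₋=(3.8051,-5.7309) cross=-59.710
  mode + wants cross > 0 → take C=(3.3244,4.9733) (cross=59.710)
ex = (C−B)/|BC| = (0.4097,0.9122); ey = (-0.9122,0.4097)
P = B + -0.91·ex + -2.70·ey = (2.9561,-2.4364)

2.96 -2.44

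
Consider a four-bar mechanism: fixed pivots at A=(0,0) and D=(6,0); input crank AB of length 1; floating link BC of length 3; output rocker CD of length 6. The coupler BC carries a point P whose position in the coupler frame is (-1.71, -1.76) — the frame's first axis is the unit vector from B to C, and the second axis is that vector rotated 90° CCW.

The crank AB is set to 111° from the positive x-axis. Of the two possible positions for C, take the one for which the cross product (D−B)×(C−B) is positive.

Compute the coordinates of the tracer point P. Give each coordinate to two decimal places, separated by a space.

0.31 -1.43

A=(0,0), D=(6.00,0)
B = A + 1.00·(cos111°, sin111°) = (-0.3584, 0.9336)
|BD| = 6.4265
circle(B,3.00) ∩ circle(D,6.00): a=1.1126, h=2.7861
  candidates: C₊=(1.1472,3.5285) cross=17.905; C₋=(0.3377,-1.9845) cross=-17.905
  mode + wants cross > 0 → take C=(1.1472,3.5285) (cross=17.905)
ex = (C−B)/|BC| = (0.5018,0.8650); ey = (-0.8650,0.5018)
P = B + -1.71·ex + -1.76·ey = (0.3058,-1.4287)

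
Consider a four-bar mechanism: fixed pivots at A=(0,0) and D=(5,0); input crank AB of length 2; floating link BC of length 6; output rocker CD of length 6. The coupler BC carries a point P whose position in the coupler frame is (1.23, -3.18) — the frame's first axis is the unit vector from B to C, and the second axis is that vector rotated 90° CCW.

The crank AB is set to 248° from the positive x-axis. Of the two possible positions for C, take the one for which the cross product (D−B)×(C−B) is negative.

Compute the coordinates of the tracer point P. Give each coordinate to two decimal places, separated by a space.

A=(0,0), D=(5.00,0)
B = A + 2.00·(cos248°, sin248°) = (-0.7492, -1.8544)
|BD| = 6.0409
circle(B,6.00) ∩ circle(D,6.00): a=3.0204, h=5.1843
  candidates: C₊=(0.5340,4.0068) cross=31.318; C₋=(3.7168,-5.8612) cross=-31.318
  mode - wants cross < 0 → take C=(3.7168,-5.8612) (cross=-31.318)
ex = (C−B)/|BC| = (0.7443,-0.6678); ey = (0.6678,0.7443)
P = B + 1.23·ex + -3.18·ey = (-1.9573,-5.0428)

-1.96 -5.04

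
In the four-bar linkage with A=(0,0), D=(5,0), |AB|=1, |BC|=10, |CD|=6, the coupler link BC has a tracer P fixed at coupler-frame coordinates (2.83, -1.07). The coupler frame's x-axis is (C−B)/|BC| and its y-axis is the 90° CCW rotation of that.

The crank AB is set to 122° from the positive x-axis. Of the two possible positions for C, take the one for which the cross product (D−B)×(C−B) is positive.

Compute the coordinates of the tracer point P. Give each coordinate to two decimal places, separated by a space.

2.49 0.96

A=(0,0), D=(5.00,0)
B = A + 1.00·(cos122°, sin122°) = (-0.5299, 0.8480)
|BD| = 5.5946
circle(B,10.00) ∩ circle(D,6.00): a=8.5171, h=5.2401
  candidates: C₊=(8.6831,4.7365) cross=29.316; C₋=(7.0945,-5.6226) cross=-29.316
  mode + wants cross > 0 → take C=(8.6831,4.7365) (cross=29.316)
ex = (C−B)/|BC| = (0.9213,0.3888); ey = (-0.3888,0.9213)
P = B + 2.83·ex + -1.07·ey = (2.4934,0.9627)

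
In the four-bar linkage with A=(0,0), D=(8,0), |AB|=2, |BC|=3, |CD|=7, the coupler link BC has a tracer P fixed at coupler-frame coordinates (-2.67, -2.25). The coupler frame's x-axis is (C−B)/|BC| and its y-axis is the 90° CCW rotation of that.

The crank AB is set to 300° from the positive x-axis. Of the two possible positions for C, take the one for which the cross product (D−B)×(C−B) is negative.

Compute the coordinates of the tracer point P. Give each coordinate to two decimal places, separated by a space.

-2.28 -0.54

A=(0,0), D=(8.00,0)
B = A + 2.00·(cos300°, sin300°) = (1.0000, -1.7321)
|BD| = 7.2111
circle(B,3.00) ∩ circle(D,7.00): a=0.8321, h=2.8823
  candidates: C₊=(1.1154,1.2657) cross=20.785; C₋=(2.5000,-4.3301) cross=-20.785
  mode - wants cross < 0 → take C=(2.5000,-4.3301) (cross=-20.785)
ex = (C−B)/|BC| = (0.5000,-0.8660); ey = (0.8660,0.5000)
P = B + -2.67·ex + -2.25·ey = (-2.2836,-0.5448)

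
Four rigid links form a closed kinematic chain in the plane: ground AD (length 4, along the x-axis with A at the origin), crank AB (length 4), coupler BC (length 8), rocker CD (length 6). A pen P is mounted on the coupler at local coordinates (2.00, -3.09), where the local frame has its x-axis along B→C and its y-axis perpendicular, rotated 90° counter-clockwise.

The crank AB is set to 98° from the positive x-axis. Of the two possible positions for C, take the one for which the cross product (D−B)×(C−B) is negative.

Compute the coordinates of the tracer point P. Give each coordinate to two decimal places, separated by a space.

-3.62 1.92

A=(0,0), D=(4.00,0)
B = A + 4.00·(cos98°, sin98°) = (-0.5567, 3.9611)
|BD| = 6.0377
circle(B,8.00) ∩ circle(D,6.00): a=5.3376, h=5.9590
  candidates: C₊=(7.3811,4.9566) cross=35.979; C₋=(-0.4378,-4.0380) cross=-35.979
  mode - wants cross < 0 → take C=(-0.4378,-4.0380) (cross=-35.979)
ex = (C−B)/|BC| = (0.0149,-0.9999); ey = (0.9999,0.0149)
P = B + 2.00·ex + -3.09·ey = (-3.6166,1.9154)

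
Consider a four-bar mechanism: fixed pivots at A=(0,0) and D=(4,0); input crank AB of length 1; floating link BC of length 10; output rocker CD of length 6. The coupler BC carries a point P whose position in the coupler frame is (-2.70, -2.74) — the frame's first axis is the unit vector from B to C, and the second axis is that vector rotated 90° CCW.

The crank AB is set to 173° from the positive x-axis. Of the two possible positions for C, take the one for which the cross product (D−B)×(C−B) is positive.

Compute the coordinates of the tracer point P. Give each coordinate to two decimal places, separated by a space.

A=(0,0), D=(4.00,0)
B = A + 1.00·(cos173°, sin173°) = (-0.9925, 0.1219)
|BD| = 4.9940
circle(B,10.00) ∩ circle(D,6.00): a=8.9047, h=4.5505
  candidates: C₊=(8.0205,4.4537) cross=22.725; C₋=(7.7984,-4.6446) cross=-22.725
  mode + wants cross > 0 → take C=(8.0205,4.4537) (cross=22.725)
ex = (C−B)/|BC| = (0.9013,0.4332); ey = (-0.4332,0.9013)
P = B + -2.70·ex + -2.74·ey = (-2.2391,-3.5173)

-2.24 -3.52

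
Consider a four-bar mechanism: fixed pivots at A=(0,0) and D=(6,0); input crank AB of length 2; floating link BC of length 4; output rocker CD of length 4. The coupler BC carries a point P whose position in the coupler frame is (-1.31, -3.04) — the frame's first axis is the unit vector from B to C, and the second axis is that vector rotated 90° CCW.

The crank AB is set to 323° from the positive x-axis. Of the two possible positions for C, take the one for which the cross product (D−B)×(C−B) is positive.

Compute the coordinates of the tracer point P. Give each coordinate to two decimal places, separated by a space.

A=(0,0), D=(6.00,0)
B = A + 2.00·(cos323°, sin323°) = (1.5973, -1.2036)
|BD| = 4.5643
circle(B,4.00) ∩ circle(D,4.00): a=2.2821, h=3.2851
  candidates: C₊=(2.9323,2.5670) cross=14.994; C₋=(4.6649,-3.7706) cross=-14.994
  mode + wants cross > 0 → take C=(2.9323,2.5670) (cross=14.994)
ex = (C−B)/|BC| = (0.3338,0.9427); ey = (-0.9427,0.3338)
P = B + -1.31·ex + -3.04·ey = (4.0257,-3.4532)

4.03 -3.45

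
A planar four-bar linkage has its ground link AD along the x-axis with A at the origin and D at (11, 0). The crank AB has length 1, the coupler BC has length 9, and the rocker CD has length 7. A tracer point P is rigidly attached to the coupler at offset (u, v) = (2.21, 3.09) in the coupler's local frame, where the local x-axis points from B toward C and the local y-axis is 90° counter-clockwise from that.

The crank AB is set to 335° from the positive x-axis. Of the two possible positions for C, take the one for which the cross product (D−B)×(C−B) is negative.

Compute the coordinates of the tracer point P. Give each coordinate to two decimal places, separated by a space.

A=(0,0), D=(11.00,0)
B = A + 1.00·(cos335°, sin335°) = (0.9063, -0.4226)
|BD| = 10.1025
circle(B,9.00) ∩ circle(D,7.00): a=6.6350, h=6.0808
  candidates: C₊=(7.2811,5.9304) cross=61.432; C₋=(7.7899,-6.2206) cross=-61.432
  mode - wants cross < 0 → take C=(7.7899,-6.2206) (cross=-61.432)
ex = (C−B)/|BC| = (0.7648,-0.6442); ey = (0.6442,0.7648)
P = B + 2.21·ex + 3.09·ey = (4.5872,0.5170)

4.59 0.52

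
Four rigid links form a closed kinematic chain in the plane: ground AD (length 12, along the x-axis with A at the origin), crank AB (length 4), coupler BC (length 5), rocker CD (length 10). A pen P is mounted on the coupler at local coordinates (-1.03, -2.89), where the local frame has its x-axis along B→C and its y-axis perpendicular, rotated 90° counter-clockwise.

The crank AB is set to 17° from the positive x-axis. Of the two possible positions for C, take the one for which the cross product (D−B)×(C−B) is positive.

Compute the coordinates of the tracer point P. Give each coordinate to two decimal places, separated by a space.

A=(0,0), D=(12.00,0)
B = A + 4.00·(cos17°, sin17°) = (3.8252, 1.1695)
|BD| = 8.2580
circle(B,5.00) ∩ circle(D,10.00): a=-0.4120, h=4.9830
  candidates: C₊=(4.1230,6.1606) cross=41.150; C₋=(2.7116,-3.7049) cross=-41.150
  mode + wants cross > 0 → take C=(4.1230,6.1606) (cross=41.150)
ex = (C−B)/|BC| = (0.0596,0.9982); ey = (-0.9982,0.0596)
P = B + -1.03·ex + -2.89·ey = (6.6487,-0.0308)

6.65 -0.03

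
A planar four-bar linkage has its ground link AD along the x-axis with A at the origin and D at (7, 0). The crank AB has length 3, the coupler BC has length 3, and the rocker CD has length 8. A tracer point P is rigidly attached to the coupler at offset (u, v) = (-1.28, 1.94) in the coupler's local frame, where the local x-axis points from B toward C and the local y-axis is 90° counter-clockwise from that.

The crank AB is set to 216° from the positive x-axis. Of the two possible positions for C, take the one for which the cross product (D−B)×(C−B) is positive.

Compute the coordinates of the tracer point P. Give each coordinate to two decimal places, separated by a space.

-4.75 -1.93

A=(0,0), D=(7.00,0)
B = A + 3.00·(cos216°, sin216°) = (-2.4271, -1.7634)
|BD| = 9.5906
circle(B,3.00) ∩ circle(D,8.00): a=1.9279, h=2.2985
  candidates: C₊=(-0.9547,0.8505) cross=22.044; C₋=(-0.1094,-3.6682) cross=-22.044
  mode + wants cross > 0 → take C=(-0.9547,0.8505) (cross=22.044)
ex = (C−B)/|BC| = (0.4908,0.8713); ey = (-0.8713,0.4908)
P = B + -1.28·ex + 1.94·ey = (-4.7455,-1.9264)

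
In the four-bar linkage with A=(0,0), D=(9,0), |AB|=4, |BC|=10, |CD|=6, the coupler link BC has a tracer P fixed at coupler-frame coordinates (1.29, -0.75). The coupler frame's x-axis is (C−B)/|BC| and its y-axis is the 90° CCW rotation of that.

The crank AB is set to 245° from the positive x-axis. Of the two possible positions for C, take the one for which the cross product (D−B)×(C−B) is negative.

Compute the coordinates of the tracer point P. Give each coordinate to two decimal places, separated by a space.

A=(0,0), D=(9.00,0)
B = A + 4.00·(cos245°, sin245°) = (-1.6905, -3.6252)
|BD| = 11.2884
circle(B,10.00) ∩ circle(D,6.00): a=8.4790, h=5.3016
  candidates: C₊=(4.6368,4.1185) cross=59.847; C₋=(8.0420,-5.9230) cross=-59.847
  mode - wants cross < 0 → take C=(8.0420,-5.9230) (cross=-59.847)
ex = (C−B)/|BC| = (0.9732,-0.2298); ey = (0.2298,0.9732)
P = B + 1.29·ex + -0.75·ey = (-0.6073,-4.6516)

-0.61 -4.65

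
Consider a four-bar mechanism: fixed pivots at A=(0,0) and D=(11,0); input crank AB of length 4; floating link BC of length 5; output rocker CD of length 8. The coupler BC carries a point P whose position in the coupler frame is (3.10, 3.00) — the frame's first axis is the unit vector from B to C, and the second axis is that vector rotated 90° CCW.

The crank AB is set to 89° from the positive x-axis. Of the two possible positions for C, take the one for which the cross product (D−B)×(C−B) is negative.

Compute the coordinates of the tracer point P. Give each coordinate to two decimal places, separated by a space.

A=(0,0), D=(11.00,0)
B = A + 4.00·(cos89°, sin89°) = (0.0698, 3.9994)
|BD| = 11.6389
circle(B,5.00) ∩ circle(D,8.00): a=4.1440, h=2.7977
  candidates: C₊=(4.9229,5.2027) cross=32.562; C₋=(3.0002,-0.0519) cross=-32.562
  mode - wants cross < 0 → take C=(3.0002,-0.0519) (cross=-32.562)
ex = (C−B)/|BC| = (0.5861,-0.8103); ey = (0.8103,0.5861)
P = B + 3.10·ex + 3.00·ey = (4.3174,3.2458)

4.32 3.25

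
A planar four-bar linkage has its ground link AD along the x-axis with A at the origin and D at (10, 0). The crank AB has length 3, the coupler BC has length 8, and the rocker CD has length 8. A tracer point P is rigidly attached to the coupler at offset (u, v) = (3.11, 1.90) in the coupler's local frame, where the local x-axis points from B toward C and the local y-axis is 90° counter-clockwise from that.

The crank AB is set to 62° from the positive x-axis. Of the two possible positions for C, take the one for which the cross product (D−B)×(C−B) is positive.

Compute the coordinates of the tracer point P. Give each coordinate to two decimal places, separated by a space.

2.65 6.08

A=(0,0), D=(10.00,0)
B = A + 3.00·(cos62°, sin62°) = (1.4084, 2.6488)
|BD| = 8.9906
circle(B,8.00) ∩ circle(D,8.00): a=4.4953, h=6.6176
  candidates: C₊=(7.6539,7.6483) cross=59.496; C₋=(3.7545,-4.9994) cross=-59.496
  mode + wants cross > 0 → take C=(7.6539,7.6483) (cross=59.496)
ex = (C−B)/|BC| = (0.7807,0.6249); ey = (-0.6249,0.7807)
P = B + 3.11·ex + 1.90·ey = (2.6490,6.0757)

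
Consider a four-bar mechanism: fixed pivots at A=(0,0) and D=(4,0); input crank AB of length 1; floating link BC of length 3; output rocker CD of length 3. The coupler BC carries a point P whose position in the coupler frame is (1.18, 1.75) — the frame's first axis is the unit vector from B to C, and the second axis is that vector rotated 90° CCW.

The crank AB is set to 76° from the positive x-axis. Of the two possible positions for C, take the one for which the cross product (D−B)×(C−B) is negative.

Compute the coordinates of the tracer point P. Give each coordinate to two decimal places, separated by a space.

2.33 0.67

A=(0,0), D=(4.00,0)
B = A + 1.00·(cos76°, sin76°) = (0.2419, 0.9703)
|BD| = 3.8813
circle(B,3.00) ∩ circle(D,3.00): a=1.9407, h=2.2878
  candidates: C₊=(2.6929,2.7003) cross=8.880; C₋=(1.5490,-1.7300) cross=-8.880
  mode - wants cross < 0 → take C=(1.5490,-1.7300) (cross=-8.880)
ex = (C−B)/|BC| = (0.4357,-0.9001); ey = (0.9001,0.4357)
P = B + 1.18·ex + 1.75·ey = (2.3312,0.6707)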